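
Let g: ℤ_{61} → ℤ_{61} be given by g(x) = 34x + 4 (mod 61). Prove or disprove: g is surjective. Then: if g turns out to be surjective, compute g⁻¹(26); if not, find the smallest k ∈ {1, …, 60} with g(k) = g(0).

Since gcd(34, 61) = 1, 34 is invertible modulo 61. Euclid's algorithm: 61 = 1·34 + 27, 34 = 1·27 + 7, 27 = 3·7 + 6, 7 = 1·6 + 1; back-substituting gives 1 = 9·34 − 5·61, so 34⁻¹ ≡ 9 (mod 61).
For any y ∈ ℤ_{61}, x = 9(y − 4) mod 61 satisfies g(x) = 34·9(y − 4) + 4 ≡ y (since 34·9 ≡ 1 mod 61). So every y has a preimage.
Thus g is surjective.
Since g is surjective, we compute g⁻¹(26): solve 34x + 4 ≡ 26 (mod 61), i.e. 34x ≡ 22 (mod 61).
Multiplying by 34⁻¹ = 9 gives x ≡ 9·22 = 198 = 3·61 + 15 ≡ 15 (mod 61).
Check: g(15) = 34·15 + 4 = 514 = 8·61 + 26 ≡ 26 (mod 61).

15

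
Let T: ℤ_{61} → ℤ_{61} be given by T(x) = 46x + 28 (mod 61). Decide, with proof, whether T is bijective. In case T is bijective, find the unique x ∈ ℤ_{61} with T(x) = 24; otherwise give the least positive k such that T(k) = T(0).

45

By definition, injectivity means: for all x_1, x_2 in the domain, T(x_1) = T(x_2) implies x_1 = x_2.
Suppose T(x_1) = T(x_2) in ℤ_{61}. Then 46x_1 + 28 ≡ 46x_2 + 28 (mod 61), hence 46(x_1 − x_2) ≡ 0 (mod 61).
Since gcd(46, 61) = 1, 46 is invertible modulo 61, therefore x_1 − x_2 ≡ 0 (mod 61), i.e. x_1 = x_2.
We now compute 46⁻¹ mod 61 explicitly. Euclid's algorithm: 61 = 1·46 + 15, 46 = 3·15 + 1; back-substituting gives 1 = 4·46 − 3·61, so 46⁻¹ ≡ 4 (mod 61).
For any y ∈ ℤ_{61}, x = 4(y − 28) mod 61 satisfies T(x) = 46·4(y − 28) + 28 ≡ y (since 46·4 ≡ 1 mod 61). So every y has a preimage.
Therefore T is bijective.
Since T is bijective, we compute T⁻¹(24): solve 46x + 28 ≡ 24 (mod 61), i.e. 46x ≡ 57 (mod 61).
Multiplying by 46⁻¹ = 4 gives x ≡ 4·57 = 228 = 3·61 + 45 ≡ 45 (mod 61).
Check: T(45) = 46·45 + 28 = 2098 = 34·61 + 24 ≡ 24 (mod 61).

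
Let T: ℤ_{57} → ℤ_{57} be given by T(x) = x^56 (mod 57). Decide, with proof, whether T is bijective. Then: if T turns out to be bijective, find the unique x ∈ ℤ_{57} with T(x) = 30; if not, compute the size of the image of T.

20

T(8): Repeated squaring mod 57: 8^1 ≡ 8, 8^2 ≡ 8² = 64 ≡ 7, 8^4 ≡ 7² = 49, 8^8 ≡ 49² = 2401 ≡ 7, 8^16 ≡ 7² = 49, 8^32 ≡ 49² = 2401 ≡ 7. Since 56 = 32 + 16 + 8, 8^56 ≡ 7·49·7: 7·49 = 343 ≡ 1, then 1·7 = 7. So 8^56 ≡ 7 (mod 57).
T(11): Repeated squaring mod 57: 11^1 ≡ 11, 11^2 ≡ 11² = 121 ≡ 7, 11^4 ≡ 7² = 49, 11^8 ≡ 49² = 2401 ≡ 7, 11^16 ≡ 7² = 49, 11^32 ≡ 49² = 2401 ≡ 7. Since 56 = 32 + 16 + 8, 11^56 ≡ 7·49·7: 7·49 = 343 ≡ 1, then 1·7 = 7. So 11^56 ≡ 7 (mod 57).
So T(8) = T(11) = 7 while 8 ≠ 11, therefore T is not injective, hence not bijective.
Since T is not bijective, we determine |image(T)|. Computing x^56 mod 57 for each x (by repeated squaring, reducing mod 57 at every step), the values T(0), T(1), …, T(56) are: 0, 1, 4, 9, 16, 25, 36, 49, 7, 24, 43, 7, 30, 55, 25, 54, 28, 4, 39, 19, 1, 42, 28, 16, 6, 55, 49, 45, 43, 43, 45, 49, 55, 6, 16, 28, 42, 1, 19, 39, 4, 28, 54, 25, 55, 30, 7, 43, 24, 7, 49, 36, 25, 16, 9, 4, 1.
The distinct values are {0, 1, 4, 6, 7, 9, 16, 19, 24, 25, 28, 30, 36, 39, 42, 43, 45, 49, 54, 55}; there are 20 of them.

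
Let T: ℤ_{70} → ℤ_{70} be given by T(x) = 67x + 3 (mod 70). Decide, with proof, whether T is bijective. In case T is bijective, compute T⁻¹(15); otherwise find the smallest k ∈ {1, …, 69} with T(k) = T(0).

Recall that injectivity means: for all x_1, x_2 in the domain, T(x_1) = T(x_2) implies x_1 = x_2.
If T(x_1) = T(x_2), then 67x_1 ≡ 67x_2 (mod 70). Because gcd(67, 70) = 1, we may cancel 67 to get x_1 ≡ x_2 (mod 70).
We now compute 67⁻¹ mod 70 explicitly. Euclid's algorithm: 70 = 1·67 + 3, 67 = 22·3 + 1; back-substituting gives 1 = 23·67 − 22·70, so 67⁻¹ ≡ 23 (mod 70).
For any y ∈ ℤ_{70}, x = 23(y − 3) mod 70 satisfies T(x) = 67·23(y − 3) + 3 ≡ y (since 67·23 ≡ 1 mod 70). So every y has a preimage.
Therefore T is bijective.
Since T is bijective, we compute T⁻¹(15): solve 67x + 3 ≡ 15 (mod 70), i.e. 67x ≡ 12 (mod 70).
Multiplying by 67⁻¹ = 23 gives x ≡ 23·12 = 276 = 3·70 + 66 ≡ 66 (mod 70).
Check: T(66) = 67·66 + 3 = 4425 = 63·70 + 15 ≡ 15 (mod 70).

66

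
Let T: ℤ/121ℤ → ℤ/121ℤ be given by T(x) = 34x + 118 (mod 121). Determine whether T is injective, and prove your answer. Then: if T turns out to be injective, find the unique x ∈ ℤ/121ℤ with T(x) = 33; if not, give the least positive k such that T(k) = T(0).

If T(u) = T(v), then 34u ≡ 34v (mod 121). Because gcd(34, 121) = 1, we may cancel 34 to get u ≡ v (mod 121).
Hence T is injective.
We now compute 34⁻¹ mod 121 explicitly. Euclid's algorithm: 121 = 3·34 + 19, 34 = 1·19 + 15, 19 = 1·15 + 4, 15 = 3·4 + 3, 4 = 1·3 + 1; back-substituting gives 1 = 89·34 − 25·121, so 34⁻¹ ≡ 89 (mod 121).
Since T is injective, we compute T⁻¹(33): solve 34x + 118 ≡ 33 (mod 121), i.e. 34x ≡ 36 (mod 121).
Multiplying by 34⁻¹ = 89 gives x ≡ 89·36 = 3204 = 26·121 + 58 ≡ 58 (mod 121).
Check: T(58) = 34·58 + 118 = 2090 = 17·121 + 33 ≡ 33 (mod 121).

58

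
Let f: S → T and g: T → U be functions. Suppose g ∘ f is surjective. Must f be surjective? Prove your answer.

not surjective

No. Take S = {1}, T = {1, 2, 3}, U = {1}, f(a) = 1 for every a ∈ S, and g(b) = 1 for every b ∈ T.
Then g ∘ f is surjective onto {1}, but 3 ∈ T has no preimage under f, so f is not surjective.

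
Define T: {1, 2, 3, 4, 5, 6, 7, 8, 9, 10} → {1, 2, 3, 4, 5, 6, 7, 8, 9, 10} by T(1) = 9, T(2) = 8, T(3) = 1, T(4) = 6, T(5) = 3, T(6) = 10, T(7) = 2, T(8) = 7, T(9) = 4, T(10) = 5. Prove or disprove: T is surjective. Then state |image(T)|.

Every element of the codomain has a preimage: 1 = T(3), 2 = T(7), 3 = T(5), 4 = T(9), 5 = T(10), 6 = T(4), 7 = T(8), 8 = T(2), 9 = T(1), 10 = T(6).
Hence T is surjective.
The image of T is {1, 2, 3, 4, 5, 6, 7, 8, 9, 10}, which has 10 elements.

10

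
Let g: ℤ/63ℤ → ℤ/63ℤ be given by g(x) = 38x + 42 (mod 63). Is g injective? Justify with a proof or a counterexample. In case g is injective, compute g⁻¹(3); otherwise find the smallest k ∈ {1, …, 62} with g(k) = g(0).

Recall that injectivity means: for all u, v in the domain, g(u) = g(v) implies u = v.
Suppose g(u) = g(v) in ℤ/63ℤ. Then 38u + 42 ≡ 38v + 42 (mod 63), so 38(u − v) ≡ 0 (mod 63).
Since gcd(38, 63) = 1, 38 is invertible modulo 63, hence u − v ≡ 0 (mod 63), i.e. u = v.
Thus g is injective.
We now compute 38⁻¹ mod 63 explicitly. Euclid's algorithm: 63 = 1·38 + 25, 38 = 1·25 + 13, 25 = 1·13 + 12, 13 = 1·12 + 1; back-substituting gives 1 = 5·38 − 3·63, so 38⁻¹ ≡ 5 (mod 63).
Since g is injective, we find g⁻¹(3): we need 38x ≡ 3 − 42 ≡ 24 (mod 63). Using 38⁻¹ = 5: x ≡ 5·24 = 120 = 1·63 + 57, so x = 57.
Check: g(57) = 38·57 + 42 = 2208 = 35·63 + 3 ≡ 3 (mod 63).

57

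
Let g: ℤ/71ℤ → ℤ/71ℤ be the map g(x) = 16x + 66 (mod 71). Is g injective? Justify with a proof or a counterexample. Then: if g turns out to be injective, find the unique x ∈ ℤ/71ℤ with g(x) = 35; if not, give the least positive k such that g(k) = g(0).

By definition, injectivity means: for all a, b in the domain, g(a) = g(b) implies a = b.
Suppose g(a) = g(b) in ℤ/71ℤ. Then 16a + 66 ≡ 16b + 66 (mod 71), so 16(a − b) ≡ 0 (mod 71).
Since gcd(16, 71) = 1, 16 is invertible modulo 71, so a − b ≡ 0 (mod 71), i.e. a = b.
Thus g is injective.
We now compute 16⁻¹ mod 71 explicitly. Euclid's algorithm: 71 = 4·16 + 7, 16 = 2·7 + 2, 7 = 3·2 + 1; back-substituting gives 1 = 40·16 − 9·71, so 16⁻¹ ≡ 40 (mod 71).
Since g is injective, we compute g⁻¹(35): solve 16x + 66 ≡ 35 (mod 71), i.e. 16x ≡ 40 (mod 71).
Multiplying by 16⁻¹ = 40 gives x ≡ 40·40 = 1600 = 22·71 + 38 ≡ 38 (mod 71).
Check: g(38) = 16·38 + 66 = 674 = 9·71 + 35 ≡ 35 (mod 71).

38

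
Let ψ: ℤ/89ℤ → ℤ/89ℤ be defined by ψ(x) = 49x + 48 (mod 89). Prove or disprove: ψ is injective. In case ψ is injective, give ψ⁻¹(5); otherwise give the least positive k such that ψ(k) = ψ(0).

30

If ψ(s) = ψ(t), then 49s ≡ 49t (mod 89). Because gcd(49, 89) = 1, we may cancel 49 to get s ≡ t (mod 89).
Therefore ψ is injective.
We now compute 49⁻¹ mod 89 explicitly. Euclid's algorithm: 89 = 1·49 + 40, 49 = 1·40 + 9, 40 = 4·9 + 4, 9 = 2·4 + 1; back-substituting gives 1 = 20·49 − 11·89, so 49⁻¹ ≡ 20 (mod 89).
Since ψ is injective, we compute ψ⁻¹(5): solve 49x + 48 ≡ 5 (mod 89), i.e. 49x ≡ 46 (mod 89).
Multiplying by 49⁻¹ = 20 gives x ≡ 20·46 = 920 = 10·89 + 30 ≡ 30 (mod 89).
Check: ψ(30) = 49·30 + 48 = 1518 = 17·89 + 5 ≡ 5 (mod 89).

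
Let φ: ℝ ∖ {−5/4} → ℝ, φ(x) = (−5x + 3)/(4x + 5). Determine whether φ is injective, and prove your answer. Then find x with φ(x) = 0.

Suppose φ(s) = φ(t). Cross-multiplying: (−5s + 3)(4t + 5) = (−5t + 3)(4s + 5).
Expanding both sides and cancelling the symmetric terms leaves −37·(s − t) = 0. Since −37 ≠ 0, s = t. So φ is injective.
Solving φ(x) = 0: cross-multiplying gives −5x + 3 = 0(4x + 5), which rearranges to −5x = −3, so x = 3/5.

3/5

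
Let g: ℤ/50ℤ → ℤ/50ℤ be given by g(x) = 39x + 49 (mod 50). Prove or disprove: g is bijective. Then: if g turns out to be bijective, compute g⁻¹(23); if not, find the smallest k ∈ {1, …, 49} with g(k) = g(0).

16

Recall: g is injective if g(s) = g(t) implies s = t.
If g(s) = g(t), then 39s ≡ 39t (mod 50). Because gcd(39, 50) = 1, we may cancel 39 to get s ≡ t (mod 50).
We now compute 39⁻¹ mod 50 explicitly. Euclid's algorithm: 50 = 1·39 + 11, 39 = 3·11 + 6, 11 = 1·6 + 5, 6 = 1·5 + 1; back-substituting gives 1 = 9·39 − 7·50, so 39⁻¹ ≡ 9 (mod 50).
For any y ∈ ℤ/50ℤ, x = 9(y − 49) mod 50 satisfies g(x) = 39·9(y − 49) + 49 ≡ y (since 39·9 ≡ 1 mod 50). So every y has a preimage.
Therefore g is bijective.
Since g is bijective, we compute g⁻¹(23): solve 39x + 49 ≡ 23 (mod 50), i.e. 39x ≡ 24 (mod 50).
Multiplying by 39⁻¹ = 9 gives x ≡ 9·24 = 216 = 4·50 + 16 ≡ 16 (mod 50).
Check: g(16) = 39·16 + 49 = 673 = 13·50 + 23 ≡ 23 (mod 50).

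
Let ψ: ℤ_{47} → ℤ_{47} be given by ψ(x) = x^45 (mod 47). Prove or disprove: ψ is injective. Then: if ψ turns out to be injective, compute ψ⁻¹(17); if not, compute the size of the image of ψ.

Since 47 is prime, the nonzero elements of ℤ_{47} form a cyclic group of order 46.
As gcd(45, 46) = 1, raising to the 45th power is a bijection on this group: if x_1^45 ≡ x_2^45 then (x_1x_2^{−1})^45 = 1, and the only element of order dividing gcd(45, 46) = 1 is 1, so x_1 = x_2.
With ψ(0) = 0 this makes ψ injective on all of ℤ_{47}, hence bijective (finite equal-size domain and codomain). In particular ψ is injective.
Since ψ is injective, we find the preimage of 17. The inverse of x ↦ x^45 on (ℤ_{47})^× is x ↦ x^45, because 45·45 = 2025 = 44·46 + 1 ≡ 1 (mod 46) and x^{46} = 1 for x ≠ 0 (Fermat). So ψ⁻¹(17) = 17^45 mod 47.
Repeated squaring mod 47: 17^1 ≡ 17, 17^2 ≡ 17² = 289 ≡ 7, 17^4 ≡ 7² = 49 ≡ 2, 17^8 ≡ 2² = 4, 17^16 ≡ 4² = 16, 17^32 ≡ 16² = 256 ≡ 21. Since 45 = 32 + 8 + 4 + 1, 17^45 ≡ 21·4·2·17: 21·4 = 84 ≡ 37, then 37·2 = 74 ≡ 27, then 27·17 = 459 ≡ 36. So 17^45 ≡ 36 (mod 47).
Hence ψ⁻¹(17) = 36.

36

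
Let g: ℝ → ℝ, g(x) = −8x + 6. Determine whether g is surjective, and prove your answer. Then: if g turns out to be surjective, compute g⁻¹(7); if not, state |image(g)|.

For any y ∈ ℝ, x = (y − 6)/(−8) satisfies g(x) = y.
Therefore g is surjective.
Since g is surjective, we compute g⁻¹(7) = (7 − 6)/(−8) = −1/8.

-1/8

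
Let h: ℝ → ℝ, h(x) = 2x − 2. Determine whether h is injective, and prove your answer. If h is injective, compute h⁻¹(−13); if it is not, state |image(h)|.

Suppose h(s) = h(t). Then 2s − 2 = 2t − 2, thus 2s = 2t, therefore s = t.
Therefore h is injective.
Since h is injective, we compute h⁻¹(−13) = (−13 + 2)/2 = −11/2.

-11/2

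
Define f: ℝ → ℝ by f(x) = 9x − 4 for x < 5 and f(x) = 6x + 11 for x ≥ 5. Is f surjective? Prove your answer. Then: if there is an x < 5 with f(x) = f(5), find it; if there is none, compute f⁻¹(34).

Both pieces are strictly increasing (slopes 9 and 6), so each is injective on its own interval.
The left piece maps (−∞, 5) onto (−∞, 41); the right piece maps [5, ∞) onto [41, ∞).
These images together cover ℝ, so f is surjective.
Because the two images are disjoint, no x < 5 has f(x) = f(5), so we compute f⁻¹(34): 34 lies in (−∞, 41), so solve 9x − 4 = 34: x = (34 + 4)/9 = 38/9.

38/9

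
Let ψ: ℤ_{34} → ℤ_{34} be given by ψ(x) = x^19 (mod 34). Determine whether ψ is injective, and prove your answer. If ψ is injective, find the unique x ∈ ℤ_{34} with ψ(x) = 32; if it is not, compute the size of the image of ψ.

Computing x^19 mod 34 for each x (by repeated squaring, reducing mod 34 at every step), the values ψ(0), ψ(1), …, ψ(33) are: 0, 1, 8, 27, 30, 23, 12, 3, 2, 15, 14, 5, 28, 21, 24, 9, 16, 17, 18, 25, 10, 13, 6, 29, 20, 19, 32, 31, 22, 11, 4, 7, 26, 33.
Every element of ℤ_{34} appears exactly once in this list, so ψ is a bijection, and in particular injective.
Since ψ is injective, we read off the preimage of 32 from the same table: ψ(26) = 32, so ψ⁻¹(32) = 26.

26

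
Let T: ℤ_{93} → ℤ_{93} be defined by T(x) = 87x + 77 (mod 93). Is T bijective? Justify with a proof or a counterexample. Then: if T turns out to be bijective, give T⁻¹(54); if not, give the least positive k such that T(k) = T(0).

31

We have gcd(87, 93) = 3 > 1. Taking a = 0 and b = 31: T(0) = 77 and T(31) = 87·31 + 77 = 2774 ≡ 77 (mod 93).
So T(0) = T(31) while 0 ≠ 31, so T is not injective, hence not bijective.
Since T is not bijective, we find the least positive k with T(k) = T(0): this means 87k ≡ 0 (mod 93), i.e. 93 ∣ 87k. Since gcd(87, 93) = 3, dividing through by 3 this holds exactly when 31 ∣ 29k, and as gcd(29, 31) = 1, exactly when 31 ∣ k.
The smallest positive such k is 31.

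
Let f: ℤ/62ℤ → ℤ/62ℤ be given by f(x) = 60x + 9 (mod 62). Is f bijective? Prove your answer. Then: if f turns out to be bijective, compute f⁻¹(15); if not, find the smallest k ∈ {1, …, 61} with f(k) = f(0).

Recall: injectivity means: for all u, v in the domain, f(u) = f(v) implies u = v.
We have gcd(60, 62) = 2 > 1. Taking u = 0 and v = 31: f(0) = 9 and f(31) = 60·31 + 9 = 1869 ≡ 9 (mod 62).
So f(0) = f(31) while 0 ≠ 31, hence f is not injective, hence not bijective.
Since f is not bijective, we find the least positive k with f(k) = f(0): this means 60k ≡ 0 (mod 62), i.e. 62 ∣ 60k. Since gcd(60, 62) = 2, dividing through by 2 this holds exactly when 31 ∣ 30k, and as gcd(30, 31) = 1, exactly when 31 ∣ k.
The smallest positive such k is 31.

31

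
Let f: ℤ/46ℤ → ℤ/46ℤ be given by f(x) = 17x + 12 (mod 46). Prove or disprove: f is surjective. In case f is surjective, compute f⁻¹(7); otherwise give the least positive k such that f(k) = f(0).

43

By definition, surjectivity means every element of the codomain has a preimage under f.
Since gcd(17, 46) = 1, 17 is invertible modulo 46. Euclid's algorithm: 46 = 2·17 + 12, 17 = 1·12 + 5, 12 = 2·5 + 2, 5 = 2·2 + 1; back-substituting gives 1 = 19·17 − 7·46, so 17⁻¹ ≡ 19 (mod 46).
For any y ∈ ℤ/46ℤ, x = 19(y − 12) mod 46 satisfies f(x) = 17·19(y − 12) + 12 ≡ y (since 17·19 ≡ 1 mod 46). So every y has a preimage.
Therefore f is surjective.
Since f is surjective, we compute f⁻¹(7): solve 17x + 12 ≡ 7 (mod 46), i.e. 17x ≡ 41 (mod 46).
Multiplying by 17⁻¹ = 19 gives x ≡ 19·41 = 779 = 16·46 + 43 ≡ 43 (mod 46).
Check: f(43) = 17·43 + 12 = 743 = 16·46 + 7 ≡ 7 (mod 46).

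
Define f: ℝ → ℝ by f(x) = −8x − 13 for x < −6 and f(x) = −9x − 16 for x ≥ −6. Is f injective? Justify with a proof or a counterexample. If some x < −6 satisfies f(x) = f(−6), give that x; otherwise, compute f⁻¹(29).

-51/8

Both pieces are strictly decreasing (slopes −8 and −9), so each is injective on its own interval.
The left piece maps (−∞, −6) onto (35, ∞); the right piece maps [−6, ∞) onto (−∞, 38].
These images overlap. In particular f(−6) = 38 (right piece), and solving −8x − 13 = 38 on the left piece gives x = −51/8 < −6.
So f(−51/8) = f(−6) with −51/8 ≠ −6, and f is not injective. This x = −51/8 is the requested value below −6.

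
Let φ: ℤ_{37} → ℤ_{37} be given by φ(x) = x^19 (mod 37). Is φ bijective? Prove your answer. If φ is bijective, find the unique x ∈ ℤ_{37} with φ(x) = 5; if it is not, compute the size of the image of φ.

Since 37 is prime, the nonzero elements of ℤ_{37} form a cyclic group of order 36.
As gcd(19, 36) = 1, raising to the 19th power is a bijection on this group: if a^19 ≡ b^19 then (ab^{−1})^19 = 1, and the only element of order dividing gcd(19, 36) = 1 is 1, so a = b.
With φ(0) = 0 this makes φ injective on all of ℤ_{37}, hence bijective (finite equal-size domain and codomain). In particular φ is bijective.
Since φ is bijective, we find the preimage of 5. The inverse of x ↦ x^19 on (ℤ_{37})^× is x ↦ x^19, because 19·19 = 361 = 10·36 + 1 ≡ 1 (mod 36) and x^{36} = 1 for x ≠ 0 (Fermat). So φ⁻¹(5) = 5^19 mod 37.
Repeated squaring mod 37: 5^1 ≡ 5, 5^2 ≡ 5² = 25, 5^4 ≡ 25² = 625 ≡ 33, 5^8 ≡ 33² = 1089 ≡ 16, 5^16 ≡ 16² = 256 ≡ 34. Since 19 = 16 + 2 + 1, 5^19 ≡ 34·25·5: 34·25 = 850 ≡ 36, then 36·5 = 180 ≡ 32. So 5^19 ≡ 32 (mod 37).
Hence φ⁻¹(5) = 32.

32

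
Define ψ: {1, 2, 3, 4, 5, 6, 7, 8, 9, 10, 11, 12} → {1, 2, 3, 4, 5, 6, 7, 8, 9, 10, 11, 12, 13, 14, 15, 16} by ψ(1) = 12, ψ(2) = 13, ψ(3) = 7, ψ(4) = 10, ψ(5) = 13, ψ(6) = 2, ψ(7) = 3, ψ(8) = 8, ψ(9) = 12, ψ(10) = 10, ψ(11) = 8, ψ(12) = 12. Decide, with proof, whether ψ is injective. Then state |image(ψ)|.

7

ψ(2) = 13 = ψ(5) with 2 ≠ 5, so ψ is not injective.
The image of ψ is {2, 3, 7, 8, 10, 12, 13}, which has 7 elements.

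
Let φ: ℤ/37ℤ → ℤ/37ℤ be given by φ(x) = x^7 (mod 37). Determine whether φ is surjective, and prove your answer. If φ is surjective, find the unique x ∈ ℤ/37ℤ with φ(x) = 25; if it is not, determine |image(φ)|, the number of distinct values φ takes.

Since 37 is prime, the nonzero elements of ℤ/37ℤ form a cyclic group of order 36.
As gcd(7, 36) = 1, raising to the 7th power is a bijection on this group: if a^7 ≡ b^7 then (ab^{−1})^7 = 1, and the only element of order dividing gcd(7, 36) = 1 is 1, so a = b.
With φ(0) = 0 this makes φ injective on all of ℤ/37ℤ, hence bijective (finite equal-size domain and codomain). In particular φ is surjective.
Since φ is surjective, we find the preimage of 25. The inverse of x ↦ x^7 on (ℤ/37ℤ)^× is x ↦ x^31, because 7·31 = 217 = 6·36 + 1 ≡ 1 (mod 36) and x^{36} = 1 for x ≠ 0 (Fermat). So φ⁻¹(25) = 25^31 mod 37.
Repeated squaring mod 37: 25^1 ≡ 25, 25^2 ≡ 25² = 625 ≡ 33, 25^4 ≡ 33² = 1089 ≡ 16, 25^8 ≡ 16² = 256 ≡ 34, 25^16 ≡ 34² = 1156 ≡ 9. Since 31 = 16 + 8 + 4 + 2 + 1, 25^31 ≡ 9·34·16·33·25: 9·34 = 306 ≡ 10, then 10·16 = 160 ≡ 12, then 12·33 = 396 ≡ 26, then 26·25 = 650 ≡ 21. So 25^31 ≡ 21 (mod 37).
Hence φ⁻¹(25) = 21.

21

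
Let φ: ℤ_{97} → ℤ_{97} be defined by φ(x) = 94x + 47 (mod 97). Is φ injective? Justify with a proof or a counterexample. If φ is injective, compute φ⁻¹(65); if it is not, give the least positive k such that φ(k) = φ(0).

If φ(a) = φ(b), then 94a ≡ 94b (mod 97). Because gcd(94, 97) = 1, we may cancel 94 to get a ≡ b (mod 97).
Thus φ is injective.
We now compute 94⁻¹ mod 97 explicitly. Euclid's algorithm: 97 = 1·94 + 3, 94 = 31·3 + 1; back-substituting gives 1 = 32·94 − 31·97, so 94⁻¹ ≡ 32 (mod 97).
Since φ is injective, we compute φ⁻¹(65): solve 94x + 47 ≡ 65 (mod 97), i.e. 94x ≡ 18 (mod 97).
Multiplying by 94⁻¹ = 32 gives x ≡ 32·18 = 576 = 5·97 + 91 ≡ 91 (mod 97).
Check: φ(91) = 94·91 + 47 = 8601 = 88·97 + 65 ≡ 65 (mod 97).

91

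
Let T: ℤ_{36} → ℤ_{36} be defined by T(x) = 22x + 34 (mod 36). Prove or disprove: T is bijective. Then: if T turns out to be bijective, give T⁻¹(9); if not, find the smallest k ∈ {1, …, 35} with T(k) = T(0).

18

We have gcd(22, 36) = 2 > 1. Taking s = 0 and t = 18: T(0) = 34 and T(18) = 22·18 + 34 = 430 ≡ 34 (mod 36).
So T(0) = T(18) while 0 ≠ 18, therefore T is not injective, hence not bijective.
Since T is not bijective, we find the least positive k with T(k) = T(0): this means 22k ≡ 0 (mod 36), i.e. 36 ∣ 22k. Since gcd(22, 36) = 2, dividing through by 2 this holds exactly when 18 ∣ 11k, and as gcd(11, 18) = 1, exactly when 18 ∣ k.
The smallest positive such k is 18.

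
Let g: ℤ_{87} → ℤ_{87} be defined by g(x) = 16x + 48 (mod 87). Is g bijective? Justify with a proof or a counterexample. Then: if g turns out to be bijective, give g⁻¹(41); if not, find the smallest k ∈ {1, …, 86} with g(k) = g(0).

5

Suppose g(u) = g(v) in ℤ_{87}. Then 16u + 48 ≡ 16v + 48 (mod 87), hence 16(u − v) ≡ 0 (mod 87).
Since gcd(16, 87) = 1, 16 is invertible modulo 87, hence u − v ≡ 0 (mod 87), i.e. u = v.
We now compute 16⁻¹ mod 87 explicitly. Euclid's algorithm: 87 = 5·16 + 7, 16 = 2·7 + 2, 7 = 3·2 + 1; back-substituting gives 1 = 49·16 − 9·87, so 16⁻¹ ≡ 49 (mod 87).
For any y ∈ ℤ_{87}, x = 49(y − 48) mod 87 satisfies g(x) = 16·49(y − 48) + 48 ≡ y (since 16·49 ≡ 1 mod 87). So every y has a preimage.
Thus g is bijective.
Since g is bijective, we find g⁻¹(41): we need 16x ≡ 41 − 48 ≡ 80 (mod 87). Using 16⁻¹ = 49: x ≡ 49·80 = 3920 = 45·87 + 5, so x = 5.
Check: g(5) = 16·5 + 48 = 128 = 1·87 + 41 ≡ 41 (mod 87).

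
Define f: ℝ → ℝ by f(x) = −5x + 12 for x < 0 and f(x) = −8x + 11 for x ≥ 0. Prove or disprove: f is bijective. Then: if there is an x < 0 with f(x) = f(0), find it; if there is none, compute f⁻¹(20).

-8/5

Both pieces are strictly decreasing (slopes −5 and −8), so each is injective on its own interval.
The left piece maps (−∞, 0) onto (12, ∞); the right piece maps [0, ∞) onto (−∞, 11].
The images leave a gap (12 has no preimage), so f is not surjective, hence not bijective.
Because the two images are disjoint, no x < 0 has f(x) = f(0), so we compute f⁻¹(20): 20 lies in (12, ∞), so solve −5x + 12 = 20: x = (20 − 12)/(−5) = −8/5.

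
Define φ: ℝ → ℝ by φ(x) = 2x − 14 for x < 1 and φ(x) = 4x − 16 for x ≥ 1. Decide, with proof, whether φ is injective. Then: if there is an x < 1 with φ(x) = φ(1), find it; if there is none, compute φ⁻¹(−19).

-5/2

Both pieces are strictly increasing (slopes 2 and 4), so each is injective on its own interval.
The left piece maps (−∞, 1) onto (−∞, −12); the right piece maps [1, ∞) onto [−12, ∞).
These images are disjoint, so no value is attained by both pieces. Therefore φ is injective.
Because the two images are disjoint, no x < 1 has φ(x) = φ(1), so we compute φ⁻¹(−19): −19 lies in (−∞, −12), so solve 2x − 14 = −19: x = (−19 + 14)/2 = −5/2.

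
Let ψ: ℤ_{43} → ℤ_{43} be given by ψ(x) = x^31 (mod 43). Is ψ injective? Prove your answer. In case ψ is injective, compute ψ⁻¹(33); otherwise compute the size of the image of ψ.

Since 43 is prime, the nonzero elements of ℤ_{43} form a cyclic group of order 42.
As gcd(31, 42) = 1, raising to the 31st power is a bijection on this group: if a^31 ≡ b^31 then (ab^{−1})^31 = 1, and the only element of order dividing gcd(31, 42) = 1 is 1, so a = b.
With ψ(0) = 0 this makes ψ injective on all of ℤ_{43}, hence bijective (finite equal-size domain and codomain). In particular ψ is injective.
Since ψ is injective, we find the preimage of 33. The inverse of x ↦ x^31 on (ℤ_{43})^× is x ↦ x^19, because 31·19 = 589 = 14·42 + 1 ≡ 1 (mod 42) and x^{42} = 1 for x ≠ 0 (Fermat). So ψ⁻¹(33) = 33^19 mod 43.
Repeated squaring mod 43: 33^1 ≡ 33, 33^2 ≡ 33² = 1089 ≡ 14, 33^4 ≡ 14² = 196 ≡ 24, 33^8 ≡ 24² = 576 ≡ 17, 33^16 ≡ 17² = 289 ≡ 31. Since 19 = 16 + 2 + 1, 33^19 ≡ 31·14·33: 31·14 = 434 ≡ 4, then 4·33 = 132 ≡ 3. So 33^19 ≡ 3 (mod 43).
Hence ψ⁻¹(33) = 3.

3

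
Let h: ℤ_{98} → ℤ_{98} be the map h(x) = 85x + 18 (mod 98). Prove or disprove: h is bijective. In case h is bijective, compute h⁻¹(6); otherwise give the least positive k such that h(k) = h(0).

16

If h(u) = h(v), then 85u ≡ 85v (mod 98). Because gcd(85, 98) = 1, we may cancel 85 to get u ≡ v (mod 98).
We now compute 85⁻¹ mod 98 explicitly. Euclid's algorithm: 98 = 1·85 + 13, 85 = 6·13 + 7, 13 = 1·7 + 6, 7 = 1·6 + 1; back-substituting gives 1 = 15·85 − 13·98, so 85⁻¹ ≡ 15 (mod 98).
For any y ∈ ℤ_{98}, x = 15(y − 18) mod 98 satisfies h(x) = 85·15(y − 18) + 18 ≡ y (since 85·15 ≡ 1 mod 98). So every y has a preimage.
Hence h is bijective.
Since h is bijective, we compute h⁻¹(6): solve 85x + 18 ≡ 6 (mod 98), i.e. 85x ≡ 86 (mod 98).
Multiplying by 85⁻¹ = 15 gives x ≡ 15·86 = 1290 = 13·98 + 16 ≡ 16 (mod 98).
Check: h(16) = 85·16 + 18 = 1378 = 14·98 + 6 ≡ 6 (mod 98).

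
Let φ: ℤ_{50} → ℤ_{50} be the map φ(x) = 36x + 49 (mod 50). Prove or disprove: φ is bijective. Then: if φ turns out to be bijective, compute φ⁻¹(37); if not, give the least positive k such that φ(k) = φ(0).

25

We have gcd(36, 50) = 2 > 1. Taking x_1 = 0 and x_2 = 25: φ(0) = 49 and φ(25) = 36·25 + 49 = 949 ≡ 49 (mod 50).
So φ(0) = φ(25) while 0 ≠ 25, therefore φ is not injective, hence not bijective.
Since φ is not bijective, we find the least positive k with φ(k) = φ(0): this means 36k ≡ 0 (mod 50), i.e. 50 ∣ 36k. Since gcd(36, 50) = 2, dividing through by 2 this holds exactly when 25 ∣ 18k, and as gcd(18, 25) = 1, exactly when 25 ∣ k.
The smallest positive such k is 25.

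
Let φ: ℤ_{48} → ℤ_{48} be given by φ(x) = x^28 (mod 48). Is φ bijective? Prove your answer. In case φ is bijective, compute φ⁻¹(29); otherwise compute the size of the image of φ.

φ(2): Repeated squaring mod 48: 2^1 ≡ 2, 2^2 ≡ 2² = 4, 2^4 ≡ 4² = 16, 2^8 ≡ 16² = 256 ≡ 16, 2^16 ≡ 16² = 256 ≡ 16. Since 28 = 16 + 8 + 4, 2^28 ≡ 16·16·16: 16·16 = 256 ≡ 16, then 16·16 = 256 ≡ 16. So 2^28 ≡ 16 (mod 48).
φ(4): Repeated squaring mod 48: 4^1 ≡ 4, 4^2 ≡ 4² = 16, 4^4 ≡ 16² = 256 ≡ 16, 4^8 ≡ 16² = 256 ≡ 16, 4^16 ≡ 16² = 256 ≡ 16. Since 28 = 16 + 8 + 4, 4^28 ≡ 16·16·16: 16·16 = 256 ≡ 16, then 16·16 = 256 ≡ 16. So 4^28 ≡ 16 (mod 48).
So φ(2) = φ(4) = 16 while 2 ≠ 4, thus φ is not injective, hence not bijective.
Since φ is not bijective, we determine |image(φ)|. Computing x^28 mod 48 for each x (by repeated squaring, reducing mod 48 at every step), the values φ(0), φ(1), …, φ(47) are: 0, 1, 16, 33, 16, 1, 0, 1, 16, 33, 16, 1, 0, 1, 16, 33, 16, 1, 0, 1, 16, 33, 16, 1, 0, 1, 16, 33, 16, 1, 0, 1, 16, 33, 16, 1, 0, 1, 16, 33, 16, 1, 0, 1, 16, 33, 16, 1.
The distinct values are {0, 1, 16, 33}; there are 4 of them.

4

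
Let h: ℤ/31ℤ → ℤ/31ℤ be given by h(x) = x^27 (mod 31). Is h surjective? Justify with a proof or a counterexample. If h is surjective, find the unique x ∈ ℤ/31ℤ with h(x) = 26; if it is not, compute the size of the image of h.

h(1) = 1^27 = 1.
h(5): Repeated squaring mod 31: 5^1 ≡ 5, 5^2 ≡ 5² = 25, 5^4 ≡ 25² = 625 ≡ 5, 5^8 ≡ 5² = 25, 5^16 ≡ 25² = 625 ≡ 5. Since 27 = 16 + 8 + 2 + 1, 5^27 ≡ 5·25·25·5: 5·25 = 125 ≡ 1, then 1·25 = 25, then 25·5 = 125 ≡ 1. So 5^27 ≡ 1 (mod 31).
So h(1) = h(5) = 1 while 1 ≠ 5, therefore h is not injective.
A non-injective map from the 31-element set ℤ/31ℤ to itself takes at most 30 distinct values, so it cannot be surjective. Therefore h is not surjective.
Since h is not surjective, we determine |image(h)|. Computing x^27 mod 31 for each x (by repeated squaring, reducing mod 31 at every step), the values h(0), h(1), …, h(30) are: 0, 1, 4, 23, 16, 1, 30, 16, 2, 2, 4, 15, 27, 23, 2, 23, 8, 29, 8, 4, 16, 27, 29, 29, 15, 1, 30, 15, 8, 27, 30.
The distinct values are {0, 1, 2, 4, 8, 15, 16, 23, 27, 29, 30}; there are 11 of them.

11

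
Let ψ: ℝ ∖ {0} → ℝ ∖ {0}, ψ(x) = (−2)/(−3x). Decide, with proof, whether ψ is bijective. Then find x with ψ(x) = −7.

-2/21

Suppose ψ(s) = ψ(t). Cross-multiplying: (−2)(−3t) = (−2)(−3s).
Expanding both sides and cancelling the symmetric terms leaves −6·(s − t) = 0. Since −6 ≠ 0, s = t. Therefore ψ is injective.
For any y ≠ 0, solving y(−3x) = −2 for x gives a well-defined x ≠ 0. So ψ is surjective.
Therefore ψ is bijective.
Solving ψ(x) = −7: cross-multiplying gives −2 = −7(−3x), which rearranges to −21x = 2, so x = −2/21.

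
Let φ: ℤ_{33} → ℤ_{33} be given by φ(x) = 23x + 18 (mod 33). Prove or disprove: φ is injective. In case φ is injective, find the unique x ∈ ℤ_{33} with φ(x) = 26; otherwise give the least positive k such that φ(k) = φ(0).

19

By definition, φ is injective if φ(a) = φ(b) implies a = b.
If φ(a) = φ(b), then 23a ≡ 23b (mod 33). Because gcd(23, 33) = 1, we may cancel 23 to get a ≡ b (mod 33).
So φ is injective.
We now compute 23⁻¹ mod 33 explicitly. Euclid's algorithm: 33 = 1·23 + 10, 23 = 2·10 + 3, 10 = 3·3 + 1; back-substituting gives 1 = 23·23 − 16·33, so 23⁻¹ ≡ 23 (mod 33).
Since φ is injective, we find φ⁻¹(26): we need 23x ≡ 26 − 18 ≡ 8 (mod 33). Using 23⁻¹ = 23: x ≡ 23·8 = 184 = 5·33 + 19, so x = 19.
Check: φ(19) = 23·19 + 18 = 455 = 13·33 + 26 ≡ 26 (mod 33).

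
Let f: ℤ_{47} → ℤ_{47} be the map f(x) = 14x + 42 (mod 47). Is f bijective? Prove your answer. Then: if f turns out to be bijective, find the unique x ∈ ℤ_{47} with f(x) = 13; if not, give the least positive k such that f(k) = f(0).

Suppose f(a) = f(b) in ℤ_{47}. Then 14a + 42 ≡ 14b + 42 (mod 47), so 14(a − b) ≡ 0 (mod 47).
Since gcd(14, 47) = 1, 14 is invertible modulo 47, hence a − b ≡ 0 (mod 47), i.e. a = b.
We now compute 14⁻¹ mod 47 explicitly. Euclid's algorithm: 47 = 3·14 + 5, 14 = 2·5 + 4, 5 = 1·4 + 1; back-substituting gives 1 = 37·14 − 11·47, so 14⁻¹ ≡ 37 (mod 47).
For any y ∈ ℤ_{47}, x = 37(y − 42) mod 47 satisfies f(x) = 14·37(y − 42) + 42 ≡ y (since 14·37 ≡ 1 mod 47). So every y has a preimage.
Thus f is bijective.
Since f is bijective, we find f⁻¹(13): we need 14x ≡ 13 − 42 ≡ 18 (mod 47). Using 14⁻¹ = 37: x ≡ 37·18 = 666 = 14·47 + 8, so x = 8.
Check: f(8) = 14·8 + 42 = 154 = 3·47 + 13 ≡ 13 (mod 47).

8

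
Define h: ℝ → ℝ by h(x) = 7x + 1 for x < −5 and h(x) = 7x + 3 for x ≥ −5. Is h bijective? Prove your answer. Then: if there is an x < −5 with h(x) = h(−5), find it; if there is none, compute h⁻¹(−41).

-6

Both pieces are strictly increasing (slopes 7 and 7), so each is injective on its own interval.
The left piece maps (−∞, −5) onto (−∞, −34); the right piece maps [−5, ∞) onto [−32, ∞).
The images leave a gap (−34 has no preimage), so h is not surjective, hence not bijective.
Because the two images are disjoint, no x < −5 has h(x) = h(−5), so we compute h⁻¹(−41): −41 lies in (−∞, −34), so solve 7x + 1 = −41: x = (−41 − 1)/7 = −6.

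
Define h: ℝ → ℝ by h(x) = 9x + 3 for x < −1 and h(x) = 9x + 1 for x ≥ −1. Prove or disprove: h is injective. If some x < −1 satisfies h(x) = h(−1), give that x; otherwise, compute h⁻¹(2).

Both pieces are strictly increasing (slopes 9 and 9), so each is injective on its own interval.
The left piece maps (−∞, −1) onto (−∞, −6); the right piece maps [−1, ∞) onto [−8, ∞).
These images overlap. In particular h(−1) = −8 (right piece), and solving 9x + 3 = −8 on the left piece gives x = −11/9 < −1.
So h(−11/9) = h(−1) with −11/9 ≠ −1, and h is not injective. This x = −11/9 is the requested value below −1.

-11/9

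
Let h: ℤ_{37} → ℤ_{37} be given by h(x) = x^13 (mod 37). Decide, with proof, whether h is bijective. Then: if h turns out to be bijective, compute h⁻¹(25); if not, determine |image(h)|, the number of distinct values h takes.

28

Since 37 is prime, the nonzero elements of ℤ_{37} form a cyclic group of order 36.
As gcd(13, 36) = 1, raising to the 13th power is a bijection on this group: if a^13 ≡ b^13 then (ab^{−1})^13 = 1, and the only element of order dividing gcd(13, 36) = 1 is 1, so a = b.
With h(0) = 0 this makes h injective on all of ℤ_{37}, hence bijective (finite equal-size domain and codomain). In particular h is bijective.
Since h is bijective, we find the preimage of 25. The inverse of x ↦ x^13 on (ℤ_{37})^× is x ↦ x^25, because 13·25 = 325 = 9·36 + 1 ≡ 1 (mod 36) and x^{36} = 1 for x ≠ 0 (Fermat). So h⁻¹(25) = 25^25 mod 37.
Repeated squaring mod 37: 25^1 ≡ 25, 25^2 ≡ 25² = 625 ≡ 33, 25^4 ≡ 33² = 1089 ≡ 16, 25^8 ≡ 16² = 256 ≡ 34, 25^16 ≡ 34² = 1156 ≡ 9. Since 25 = 16 + 8 + 1, 25^25 ≡ 9·34·25: 9·34 = 306 ≡ 10, then 10·25 = 250 ≡ 28. So 25^25 ≡ 28 (mod 37).
Hence h⁻¹(25) = 28.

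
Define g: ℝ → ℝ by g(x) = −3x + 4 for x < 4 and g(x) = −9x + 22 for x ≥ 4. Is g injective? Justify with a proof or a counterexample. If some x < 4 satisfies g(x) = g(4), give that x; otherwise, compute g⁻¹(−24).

Both pieces are strictly decreasing (slopes −3 and −9), so each is injective on its own interval.
The left piece maps (−∞, 4) onto (−8, ∞); the right piece maps [4, ∞) onto (−∞, −14].
These images are disjoint, so no value is attained by both pieces. So g is injective.
Because the two images are disjoint, no x < 4 has g(x) = g(4), so we compute g⁻¹(−24): −24 lies in (−∞, −14], so solve −9x + 22 = −24: x = (−24 − 22)/(−9) = 46/9.

46/9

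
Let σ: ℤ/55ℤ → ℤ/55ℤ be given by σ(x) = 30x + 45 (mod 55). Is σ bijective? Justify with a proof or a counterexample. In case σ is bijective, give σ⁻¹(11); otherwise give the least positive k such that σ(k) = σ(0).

11

We have gcd(30, 55) = 5 > 1. Taking x_1 = 0 and x_2 = 11: σ(0) = 45 and σ(11) = 30·11 + 45 = 375 ≡ 45 (mod 55).
So σ(0) = σ(11) while 0 ≠ 11, therefore σ is not injective, hence not bijective.
Since σ is not bijective, we find the least positive k with σ(k) = σ(0): this means 30k ≡ 0 (mod 55), i.e. 55 ∣ 30k. Since gcd(30, 55) = 5, dividing through by 5 this holds exactly when 11 ∣ 6k, and as gcd(6, 11) = 1, exactly when 11 ∣ k.
The smallest positive such k is 11.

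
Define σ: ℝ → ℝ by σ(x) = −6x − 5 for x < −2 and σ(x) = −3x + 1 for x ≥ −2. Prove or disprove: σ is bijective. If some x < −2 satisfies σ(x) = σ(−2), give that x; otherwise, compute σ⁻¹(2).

Both pieces are strictly decreasing (slopes −6 and −3), so each is injective on its own interval.
The left piece maps (−∞, −2) onto (7, ∞); the right piece maps [−2, ∞) onto (−∞, 7].
Since 7 = 7, the images partition ℝ: σ is injective and surjective, hence bijective.
Because the two images are disjoint, no x < −2 has σ(x) = σ(−2), so we compute σ⁻¹(2): 2 lies in (−∞, 7], so solve −3x + 1 = 2: x = (2 − 1)/(−3) = −1/3.

-1/3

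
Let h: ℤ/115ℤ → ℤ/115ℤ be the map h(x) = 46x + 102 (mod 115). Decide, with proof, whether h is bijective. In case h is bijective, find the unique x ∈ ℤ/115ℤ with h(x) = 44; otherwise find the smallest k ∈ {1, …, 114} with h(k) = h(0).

We have gcd(46, 115) = 23 > 1. Taking x_1 = 0 and x_2 = 5: h(0) = 102 and h(5) = 46·5 + 102 = 332 ≡ 102 (mod 115).
So h(0) = h(5) while 0 ≠ 5, hence h is not injective, hence not bijective.
Since h is not bijective, we find the least positive k with h(k) = h(0): this means 46k ≡ 0 (mod 115), i.e. 115 ∣ 46k. Since gcd(46, 115) = 23, dividing through by 23 this holds exactly when 5 ∣ 2k, and as gcd(2, 5) = 1, exactly when 5 ∣ k.
The smallest positive such k is 5.

5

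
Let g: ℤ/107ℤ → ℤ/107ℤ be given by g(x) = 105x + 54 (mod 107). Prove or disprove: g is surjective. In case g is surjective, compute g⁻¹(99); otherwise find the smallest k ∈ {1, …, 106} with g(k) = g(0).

31

Since gcd(105, 107) = 1, 105 is invertible modulo 107. Euclid's algorithm: 107 = 1·105 + 2, 105 = 52·2 + 1; back-substituting gives 1 = 53·105 − 52·107, so 105⁻¹ ≡ 53 (mod 107).
Then y ↦ 53(y − 54) is a two-sided inverse to g, so every y ∈ ℤ/107ℤ has a preimage.
Therefore g is surjective.
Since g is surjective, we compute g⁻¹(99): solve 105x + 54 ≡ 99 (mod 107), i.e. 105x ≡ 45 (mod 107).
Multiplying by 105⁻¹ = 53 gives x ≡ 53·45 = 2385 = 22·107 + 31 ≡ 31 (mod 107).
Check: g(31) = 105·31 + 54 = 3309 = 30·107 + 99 ≡ 99 (mod 107).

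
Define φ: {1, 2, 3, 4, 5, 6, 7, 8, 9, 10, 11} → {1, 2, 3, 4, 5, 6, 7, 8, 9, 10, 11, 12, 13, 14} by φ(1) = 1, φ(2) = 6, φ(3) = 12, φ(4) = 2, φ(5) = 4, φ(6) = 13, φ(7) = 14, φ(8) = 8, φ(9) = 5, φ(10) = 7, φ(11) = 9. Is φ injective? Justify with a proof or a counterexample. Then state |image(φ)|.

11

The values φ(1), …, φ(11) are 1, 6, 12, 2, 4, 13, 14, 8, 5, 7, 9 — all distinct.
So φ(a) = φ(b) only when a = b, and φ is injective.
The image of φ is {1, 2, 4, 5, 6, 7, 8, 9, 12, 13, 14}, which has 11 elements.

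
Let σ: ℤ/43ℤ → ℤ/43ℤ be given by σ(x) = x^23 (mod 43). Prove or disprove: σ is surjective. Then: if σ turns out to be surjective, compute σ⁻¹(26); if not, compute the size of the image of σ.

19

Since 43 is prime, the nonzero elements of ℤ/43ℤ form a cyclic group of order 42.
As gcd(23, 42) = 1, raising to the 23rd power is a bijection on this group: if u^23 ≡ v^23 then (uv^{−1})^23 = 1, and the only element of order dividing gcd(23, 42) = 1 is 1, so u = v.
With σ(0) = 0 this makes σ injective on all of ℤ/43ℤ, hence bijective (finite equal-size domain and codomain). In particular σ is surjective.
Since σ is surjective, we find the preimage of 26. The inverse of x ↦ x^23 on (ℤ/43ℤ)^× is x ↦ x^11, because 23·11 = 253 = 6·42 + 1 ≡ 1 (mod 42) and x^{42} = 1 for x ≠ 0 (Fermat). So σ⁻¹(26) = 26^11 mod 43.
Repeated squaring mod 43: 26^1 ≡ 26, 26^2 ≡ 26² = 676 ≡ 31, 26^4 ≡ 31² = 961 ≡ 15, 26^8 ≡ 15² = 225 ≡ 10. Since 11 = 8 + 2 + 1, 26^11 ≡ 10·31·26: 10·31 = 310 ≡ 9, then 9·26 = 234 ≡ 19. So 26^11 ≡ 19 (mod 43).
Hence σ⁻¹(26) = 19.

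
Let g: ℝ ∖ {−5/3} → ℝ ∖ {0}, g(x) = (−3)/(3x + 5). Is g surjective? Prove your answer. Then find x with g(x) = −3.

For any y ≠ 0, solving y(3x + 5) = −3 for x gives a well-defined x ≠ −5/3. So g is surjective.
Solving g(x) = −3: cross-multiplying gives −3 = −3(3x + 5), which rearranges to 9x = −12, so x = −4/3.

-4/3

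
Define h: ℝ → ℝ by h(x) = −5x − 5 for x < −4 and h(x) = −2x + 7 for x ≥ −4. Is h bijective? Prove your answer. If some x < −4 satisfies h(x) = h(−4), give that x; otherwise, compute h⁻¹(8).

Both pieces are strictly decreasing (slopes −5 and −2), so each is injective on its own interval.
The left piece maps (−∞, −4) onto (15, ∞); the right piece maps [−4, ∞) onto (−∞, 15].
Since 15 = 15, the images partition ℝ: h is injective and surjective, hence bijective.
Because the two images are disjoint, no x < −4 has h(x) = h(−4), so we compute h⁻¹(8): 8 lies in (−∞, 15], so solve −2x + 7 = 8: x = (8 − 7)/(−2) = −1/2.

-1/2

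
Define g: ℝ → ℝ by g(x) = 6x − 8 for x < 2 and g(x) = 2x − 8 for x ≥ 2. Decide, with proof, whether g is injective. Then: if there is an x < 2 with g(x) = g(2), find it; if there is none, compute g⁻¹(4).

Both pieces are strictly increasing (slopes 6 and 2), so each is injective on its own interval.
The left piece maps (−∞, 2) onto (−∞, 4); the right piece maps [2, ∞) onto [−4, ∞).
These images overlap. In particular g(2) = −4 (right piece), and solving 6x − 8 = −4 on the left piece gives x = 2/3 < 2.
So g(2/3) = g(2) with 2/3 ≠ 2, and g is not injective. This x = 2/3 is the requested value below 2.

2/3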